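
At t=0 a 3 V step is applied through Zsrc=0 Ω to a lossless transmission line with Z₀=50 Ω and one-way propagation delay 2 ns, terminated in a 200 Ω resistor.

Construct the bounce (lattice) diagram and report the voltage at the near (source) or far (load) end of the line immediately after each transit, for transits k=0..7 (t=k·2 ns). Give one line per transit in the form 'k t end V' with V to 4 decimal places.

Γ_L=0.600000, Γ_S=-1.000000; launch V₁=3·50/50=3.000000
k=0 src: V=3.0000
k=1 load: inc=3.000000, refl=3.000000·0.600000=1.8000; V=0.000000+3.000000+1.800000=4.8000
k=2 src: inc=1.800000, refl=1.800000·-1.000000=-1.8000; V=3.000000+1.800000+-1.800000=3.0000
k=3 load: inc=-1.800000, refl=-1.800000·0.600000=-1.0800; V=4.800000+-1.800000+-1.080000=1.9200
k=4 src: inc=-1.080000, refl=-1.080000·-1.000000=1.0800; V=3.000000+-1.080000+1.080000=3.0000
k=5 load: inc=1.080000, refl=1.080000·0.600000=0.6480; V=1.920000+1.080000+0.648000=3.6480
k=6 src: inc=0.648000, refl=0.648000·-1.000000=-0.6480; V=3.000000+0.648000+-0.648000=3.0000
k=7 load: inc=-0.648000, refl=-0.648000·0.600000=-0.3888; V=3.648000+-0.648000+-0.388800=2.6112

0 0 source 3.0000
1 2 load 4.8000
2 4 source 3.0000
3 6 load 1.9200
4 8 source 3.0000
5 10 load 3.6480
6 12 source 3.0000
7 14 load 2.6112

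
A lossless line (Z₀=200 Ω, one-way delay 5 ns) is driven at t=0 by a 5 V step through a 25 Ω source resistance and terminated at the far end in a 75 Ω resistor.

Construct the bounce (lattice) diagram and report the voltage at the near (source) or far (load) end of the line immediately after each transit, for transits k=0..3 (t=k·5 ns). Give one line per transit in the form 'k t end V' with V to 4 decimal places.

Γ_L=-0.454545, Γ_S=-0.777778; launch V₁=5·200/225=4.444444
k=0 src: V=4.4444
k=1 load: inc=4.444444, refl=4.444444·-0.454545=-2.0202; V=0.000000+4.444444+-2.020202=2.4242
k=2 src: inc=-2.020202, refl=-2.020202·-0.777778=1.5713; V=4.444444+-2.020202+1.571268=3.9955
k=3 load: inc=1.571268, refl=1.571268·-0.454545=-0.7142; V=2.424242+1.571268+-0.714213=3.2813

0 0 source 4.4444
1 5 load 2.4242
2 10 source 3.9955
3 15 load 3.2813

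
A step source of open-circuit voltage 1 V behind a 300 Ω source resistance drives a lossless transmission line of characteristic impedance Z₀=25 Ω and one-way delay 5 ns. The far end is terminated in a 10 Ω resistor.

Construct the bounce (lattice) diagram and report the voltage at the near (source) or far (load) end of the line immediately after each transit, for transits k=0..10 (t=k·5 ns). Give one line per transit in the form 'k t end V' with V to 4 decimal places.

Γ_L=-0.428571, Γ_S=0.846154; launch V₁=1·25/325=0.076923
k=0 src: V=0.0769
k=1 load: inc=0.076923, refl=0.076923·-0.428571=-0.0330; V=0.000000+0.076923+-0.032967=0.0440
k=2 src: inc=-0.032967, refl=-0.032967·0.846154=-0.0279; V=0.076923+-0.032967+-0.027895=0.0161
k=3 load: inc=-0.027895, refl=-0.027895·-0.428571=0.0120; V=0.043956+-0.027895+0.011955=0.0280
k=4 src: inc=0.011955, refl=0.011955·0.846154=0.0101; V=0.016061+0.011955+0.010116=0.0381
k=5 load: inc=0.010116, refl=0.010116·-0.428571=-0.0043; V=0.028016+0.010116+-0.004335=0.0338
k=6 src: inc=-0.004335, refl=-0.004335·0.846154=-0.0037; V=0.038132+-0.004335+-0.003668=0.0301
k=7 load: inc=-0.003668, refl=-0.003668·-0.428571=0.0016; V=0.033796+-0.003668+0.001572=0.0317
k=8 src: inc=0.001572, refl=0.001572·0.846154=0.0013; V=0.030128+0.001572+0.001330=0.0330
k=9 load: inc=0.001330, refl=0.001330·-0.428571=-0.0006; V=0.031700+0.001330+-0.000570=0.0325
k=10 src: inc=-0.000570, refl=-0.000570·0.846154=-0.0005; V=0.033030+-0.000570+-0.000482=0.0320

0 0 source 0.0769
1 5 load 0.0440
2 10 source 0.0161
3 15 load 0.0280
4 20 source 0.0381
5 25 load 0.0338
6 30 source 0.0301
7 35 load 0.0317
8 40 source 0.0330
9 45 load 0.0325
10 50 source 0.0320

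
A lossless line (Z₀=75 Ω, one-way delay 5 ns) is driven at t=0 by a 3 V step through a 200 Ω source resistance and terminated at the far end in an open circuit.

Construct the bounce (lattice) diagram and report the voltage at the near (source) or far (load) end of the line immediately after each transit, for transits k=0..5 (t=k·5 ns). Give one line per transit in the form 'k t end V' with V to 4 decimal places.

0 0 source 0.8182
1 5 load 1.6364
2 10 source 2.0083
3 15 load 2.3802
4 20 source 2.5492
5 25 load 2.7183

Γ_L=1.000000, Γ_S=0.454545; launch V₁=3·75/275=0.818182
k=0 src: V=0.8182
k=1 load: inc=0.818182, refl=0.818182·1.000000=0.8182; V=0.000000+0.818182+0.818182=1.6364
k=2 src: inc=0.818182, refl=0.818182·0.454545=0.3719; V=0.818182+0.818182+0.371901=2.0083
k=3 load: inc=0.371901, refl=0.371901·1.000000=0.3719; V=1.636364+0.371901+0.371901=2.3802
k=4 src: inc=0.371901, refl=0.371901·0.454545=0.1690; V=2.008264+0.371901+0.169046=2.5492
k=5 load: inc=0.169046, refl=0.169046·1.000000=0.1690; V=2.380165+0.169046+0.169046=2.7183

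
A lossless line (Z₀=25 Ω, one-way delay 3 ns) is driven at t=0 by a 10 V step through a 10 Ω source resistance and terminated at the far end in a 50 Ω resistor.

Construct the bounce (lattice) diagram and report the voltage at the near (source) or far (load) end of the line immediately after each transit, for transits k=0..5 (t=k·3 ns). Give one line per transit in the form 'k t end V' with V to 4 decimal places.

Γ_L=0.333333, Γ_S=-0.428571; launch V₁=10·25/35=7.142857
k=0 src: V=7.1429
k=1 load: inc=7.142857, refl=7.142857·0.333333=2.3810; V=0.000000+7.142857+2.380952=9.5238
k=2 src: inc=2.380952, refl=2.380952·-0.428571=-1.0204; V=7.142857+2.380952+-1.020408=8.5034
k=3 load: inc=-1.020408, refl=-1.020408·0.333333=-0.3401; V=9.523810+-1.020408+-0.340136=8.1633
k=4 src: inc=-0.340136, refl=-0.340136·-0.428571=0.1458; V=8.503401+-0.340136+0.145773=8.3090
k=5 load: inc=0.145773, refl=0.145773·0.333333=0.0486; V=8.163265+0.145773+0.048591=8.3576

0 0 source 7.1429
1 3 load 9.5238
2 6 source 8.5034
3 9 load 8.1633
4 12 source 8.3090
5 15 load 8.3576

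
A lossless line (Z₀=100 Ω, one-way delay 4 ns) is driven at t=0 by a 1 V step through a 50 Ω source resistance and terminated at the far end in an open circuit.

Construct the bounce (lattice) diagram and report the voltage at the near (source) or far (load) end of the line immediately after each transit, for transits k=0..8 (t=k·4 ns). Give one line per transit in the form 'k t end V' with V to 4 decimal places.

0 0 source 0.6667
1 4 load 1.3333
2 8 source 1.1111
3 12 load 0.8889
4 16 source 0.9630
5 20 load 1.0370
6 24 source 1.0123
7 28 load 0.9877
8 32 source 0.9959

Γ_L=1.000000, Γ_S=-0.333333; launch V₁=1·100/150=0.666667
k=0 src: V=0.6667
k=1 load: inc=0.666667, refl=0.666667·1.000000=0.6667; V=0.000000+0.666667+0.666667=1.3333
k=2 src: inc=0.666667, refl=0.666667·-0.333333=-0.2222; V=0.666667+0.666667+-0.222222=1.1111
k=3 load: inc=-0.222222, refl=-0.222222·1.000000=-0.2222; V=1.333333+-0.222222+-0.222222=0.8889
k=4 src: inc=-0.222222, refl=-0.222222·-0.333333=0.0741; V=1.111111+-0.222222+0.074074=0.9630
k=5 load: inc=0.074074, refl=0.074074·1.000000=0.0741; V=0.888889+0.074074+0.074074=1.0370
k=6 src: inc=0.074074, refl=0.074074·-0.333333=-0.0247; V=0.962963+0.074074+-0.024691=1.0123
k=7 load: inc=-0.024691, refl=-0.024691·1.000000=-0.0247; V=1.037037+-0.024691+-0.024691=0.9877
k=8 src: inc=-0.024691, refl=-0.024691·-0.333333=0.0082; V=1.012346+-0.024691+0.008230=0.9959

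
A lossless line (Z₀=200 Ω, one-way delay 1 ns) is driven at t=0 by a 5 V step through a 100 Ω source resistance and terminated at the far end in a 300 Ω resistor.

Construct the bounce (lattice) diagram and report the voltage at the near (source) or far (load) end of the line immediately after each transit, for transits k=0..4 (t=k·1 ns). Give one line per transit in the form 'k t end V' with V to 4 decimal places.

Γ_L=0.200000, Γ_S=-0.333333; launch V₁=5·200/300=3.333333
k=0 src: V=3.3333
k=1 load: inc=3.333333, refl=3.333333·0.200000=0.6667; V=0.000000+3.333333+0.666667=4.0000
k=2 src: inc=0.666667, refl=0.666667·-0.333333=-0.2222; V=3.333333+0.666667+-0.222222=3.7778
k=3 load: inc=-0.222222, refl=-0.222222·0.200000=-0.0444; V=4.000000+-0.222222+-0.044444=3.7333
k=4 src: inc=-0.044444, refl=-0.044444·-0.333333=0.0148; V=3.777778+-0.044444+0.014815=3.7481

0 0 source 3.3333
1 1 load 4.0000
2 2 source 3.7778
3 3 load 3.7333
4 4 source 3.7481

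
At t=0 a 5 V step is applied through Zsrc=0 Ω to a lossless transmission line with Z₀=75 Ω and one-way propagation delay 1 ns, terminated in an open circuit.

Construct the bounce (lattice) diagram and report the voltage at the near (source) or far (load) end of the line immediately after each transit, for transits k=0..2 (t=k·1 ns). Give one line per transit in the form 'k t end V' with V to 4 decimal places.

0 0 source 5.0000
1 1 load 10.0000
2 2 source 5.0000

Γ_L=1.000000, Γ_S=-1.000000; launch V₁=5·75/75=5.000000
k=0 src: V=5.0000
k=1 load: inc=5.000000, refl=5.000000·1.000000=5.0000; V=0.000000+5.000000+5.000000=10.0000
k=2 src: inc=5.000000, refl=5.000000·-1.000000=-5.0000; V=5.000000+5.000000+-5.000000=5.0000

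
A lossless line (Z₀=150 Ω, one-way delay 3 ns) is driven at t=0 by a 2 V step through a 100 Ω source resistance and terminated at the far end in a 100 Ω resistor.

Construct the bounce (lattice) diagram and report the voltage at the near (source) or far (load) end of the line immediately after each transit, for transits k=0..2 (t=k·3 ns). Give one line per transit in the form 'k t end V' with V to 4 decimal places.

0 0 source 1.2000
1 3 load 0.9600
2 6 source 1.0080

Γ_L=-0.200000, Γ_S=-0.200000; launch V₁=2·150/250=1.200000
k=0 src: V=1.2000
k=1 load: inc=1.200000, refl=1.200000·-0.200000=-0.2400; V=0.000000+1.200000+-0.240000=0.9600
k=2 src: inc=-0.240000, refl=-0.240000·-0.200000=0.0480; V=1.200000+-0.240000+0.048000=1.0080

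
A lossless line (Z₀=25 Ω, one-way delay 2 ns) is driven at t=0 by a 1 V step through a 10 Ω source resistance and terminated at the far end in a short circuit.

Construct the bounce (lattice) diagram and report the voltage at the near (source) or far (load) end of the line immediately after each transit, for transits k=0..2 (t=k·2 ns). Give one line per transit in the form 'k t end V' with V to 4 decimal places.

0 0 source 0.7143
1 2 load 0.0000
2 4 source 0.3061

Γ_L=-1.000000, Γ_S=-0.428571; launch V₁=1·25/35=0.714286
k=0 src: V=0.7143
k=1 load: inc=0.714286, refl=0.714286·-1.000000=-0.7143; V=0.000000+0.714286+-0.714286=0.0000
k=2 src: inc=-0.714286, refl=-0.714286·-0.428571=0.3061; V=0.714286+-0.714286+0.306122=0.3061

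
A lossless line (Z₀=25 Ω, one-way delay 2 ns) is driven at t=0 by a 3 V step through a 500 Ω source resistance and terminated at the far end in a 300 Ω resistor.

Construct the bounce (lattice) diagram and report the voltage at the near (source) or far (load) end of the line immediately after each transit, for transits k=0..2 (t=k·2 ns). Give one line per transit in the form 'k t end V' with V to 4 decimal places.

Γ_L=0.846154, Γ_S=0.904762; launch V₁=3·25/525=0.142857
k=0 src: V=0.1429
k=1 load: inc=0.142857, refl=0.142857·0.846154=0.1209; V=0.000000+0.142857+0.120879=0.2637
k=2 src: inc=0.120879, refl=0.120879·0.904762=0.1094; V=0.142857+0.120879+0.109367=0.3731

0 0 source 0.1429
1 2 load 0.2637
2 4 source 0.3731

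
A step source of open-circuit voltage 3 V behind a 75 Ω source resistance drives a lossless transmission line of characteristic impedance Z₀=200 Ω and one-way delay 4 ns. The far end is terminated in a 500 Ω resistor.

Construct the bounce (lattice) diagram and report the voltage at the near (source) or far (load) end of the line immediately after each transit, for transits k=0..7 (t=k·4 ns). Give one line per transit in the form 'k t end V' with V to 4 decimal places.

0 0 source 2.1818
1 4 load 3.1169
2 8 source 2.6919
3 12 load 2.5097
4 16 source 2.5925
5 20 load 2.6280
6 24 source 2.6119
7 28 load 2.6049

Γ_L=0.428571, Γ_S=-0.454545; launch V₁=3·200/275=2.181818
k=0 src: V=2.1818
k=1 load: inc=2.181818, refl=2.181818·0.428571=0.9351; V=0.000000+2.181818+0.935065=3.1169
k=2 src: inc=0.935065, refl=0.935065·-0.454545=-0.4250; V=2.181818+0.935065+-0.425030=2.6919
k=3 load: inc=-0.425030, refl=-0.425030·0.428571=-0.1822; V=3.116883+-0.425030+-0.182156=2.5097
k=4 src: inc=-0.182156, refl=-0.182156·-0.454545=0.0828; V=2.691854+-0.182156+0.082798=2.5925
k=5 load: inc=0.082798, refl=0.082798·0.428571=0.0355; V=2.509698+0.082798+0.035485=2.6280
k=6 src: inc=0.035485, refl=0.035485·-0.454545=-0.0161; V=2.592496+0.035485+-0.016129=2.6119
k=7 load: inc=-0.016129, refl=-0.016129·0.428571=-0.0069; V=2.627981+-0.016129+-0.006913=2.6049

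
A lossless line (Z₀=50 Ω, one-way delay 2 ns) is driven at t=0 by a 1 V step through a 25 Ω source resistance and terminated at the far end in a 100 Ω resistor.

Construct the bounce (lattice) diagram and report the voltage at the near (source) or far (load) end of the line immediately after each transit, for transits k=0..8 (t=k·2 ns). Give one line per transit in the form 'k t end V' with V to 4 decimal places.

0 0 source 0.6667
1 2 load 0.8889
2 4 source 0.8148
3 6 load 0.7901
4 8 source 0.7984
5 10 load 0.8011
6 12 source 0.8002
7 14 load 0.7999
8 16 source 0.8000

Γ_L=0.333333, Γ_S=-0.333333; launch V₁=1·50/75=0.666667
k=0 src: V=0.6667
k=1 load: inc=0.666667, refl=0.666667·0.333333=0.2222; V=0.000000+0.666667+0.222222=0.8889
k=2 src: inc=0.222222, refl=0.222222·-0.333333=-0.0741; V=0.666667+0.222222+-0.074074=0.8148
k=3 load: inc=-0.074074, refl=-0.074074·0.333333=-0.0247; V=0.888889+-0.074074+-0.024691=0.7901
k=4 src: inc=-0.024691, refl=-0.024691·-0.333333=0.0082; V=0.814815+-0.024691+0.008230=0.7984
k=5 load: inc=0.008230, refl=0.008230·0.333333=0.0027; V=0.790123+0.008230+0.002743=0.8011
k=6 src: inc=0.002743, refl=0.002743·-0.333333=-0.0009; V=0.798354+0.002743+-0.000914=0.8002
k=7 load: inc=-0.000914, refl=-0.000914·0.333333=-0.0003; V=0.801097+-0.000914+-0.000305=0.7999
k=8 src: inc=-0.000305, refl=-0.000305·-0.333333=0.0001; V=0.800183+-0.000305+0.000102=0.8000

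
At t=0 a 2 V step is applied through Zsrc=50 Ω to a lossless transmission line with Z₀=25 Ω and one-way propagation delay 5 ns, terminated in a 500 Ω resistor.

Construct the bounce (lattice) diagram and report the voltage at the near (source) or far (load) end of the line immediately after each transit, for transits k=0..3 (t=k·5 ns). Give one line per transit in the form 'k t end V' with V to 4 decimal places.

0 0 source 0.6667
1 5 load 1.2698
2 10 source 1.4709
3 15 load 1.6528

Γ_L=0.904762, Γ_S=0.333333; launch V₁=2·25/75=0.666667
k=0 src: V=0.6667
k=1 load: inc=0.666667, refl=0.666667·0.904762=0.6032; V=0.000000+0.666667+0.603175=1.2698
k=2 src: inc=0.603175, refl=0.603175·0.333333=0.2011; V=0.666667+0.603175+0.201058=1.4709
k=3 load: inc=0.201058, refl=0.201058·0.904762=0.1819; V=1.269841+0.201058+0.181910=1.6528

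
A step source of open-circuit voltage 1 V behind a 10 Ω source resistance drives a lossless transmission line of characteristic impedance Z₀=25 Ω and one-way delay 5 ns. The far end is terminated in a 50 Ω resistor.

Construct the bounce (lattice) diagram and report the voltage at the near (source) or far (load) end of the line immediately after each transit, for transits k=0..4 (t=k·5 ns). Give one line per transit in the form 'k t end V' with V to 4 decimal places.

Γ_L=0.333333, Γ_S=-0.428571; launch V₁=1·25/35=0.714286
k=0 src: V=0.7143
k=1 load: inc=0.714286, refl=0.714286·0.333333=0.2381; V=0.000000+0.714286+0.238095=0.9524
k=2 src: inc=0.238095, refl=0.238095·-0.428571=-0.1020; V=0.714286+0.238095+-0.102041=0.8503
k=3 load: inc=-0.102041, refl=-0.102041·0.333333=-0.0340; V=0.952381+-0.102041+-0.034014=0.8163
k=4 src: inc=-0.034014, refl=-0.034014·-0.428571=0.0146; V=0.850340+-0.034014+0.014577=0.8309

0 0 source 0.7143
1 5 load 0.9524
2 10 source 0.8503
3 15 load 0.8163
4 20 source 0.8309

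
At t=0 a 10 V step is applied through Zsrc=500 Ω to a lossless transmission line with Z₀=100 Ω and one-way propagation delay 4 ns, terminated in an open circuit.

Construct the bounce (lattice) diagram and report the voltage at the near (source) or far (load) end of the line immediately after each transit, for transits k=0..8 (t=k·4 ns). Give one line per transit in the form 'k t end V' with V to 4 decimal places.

Γ_L=1.000000, Γ_S=0.666667; launch V₁=10·100/600=1.666667
k=0 src: V=1.6667
k=1 load: inc=1.666667, refl=1.666667·1.000000=1.6667; V=0.000000+1.666667+1.666667=3.3333
k=2 src: inc=1.666667, refl=1.666667·0.666667=1.1111; V=1.666667+1.666667+1.111111=4.4444
k=3 load: inc=1.111111, refl=1.111111·1.000000=1.1111; V=3.333333+1.111111+1.111111=5.5556
k=4 src: inc=1.111111, refl=1.111111·0.666667=0.7407; V=4.444444+1.111111+0.740741=6.2963
k=5 load: inc=0.740741, refl=0.740741·1.000000=0.7407; V=5.555556+0.740741+0.740741=7.0370
k=6 src: inc=0.740741, refl=0.740741·0.666667=0.4938; V=6.296296+0.740741+0.493827=7.5309
k=7 load: inc=0.493827, refl=0.493827·1.000000=0.4938; V=7.037037+0.493827+0.493827=8.0247
k=8 src: inc=0.493827, refl=0.493827·0.666667=0.3292; V=7.530864+0.493827+0.329218=8.3539

0 0 source 1.6667
1 4 load 3.3333
2 8 source 4.4444
3 12 load 5.5556
4 16 source 6.2963
5 20 load 7.0370
6 24 source 7.5309
7 28 load 8.0247
8 32 source 8.3539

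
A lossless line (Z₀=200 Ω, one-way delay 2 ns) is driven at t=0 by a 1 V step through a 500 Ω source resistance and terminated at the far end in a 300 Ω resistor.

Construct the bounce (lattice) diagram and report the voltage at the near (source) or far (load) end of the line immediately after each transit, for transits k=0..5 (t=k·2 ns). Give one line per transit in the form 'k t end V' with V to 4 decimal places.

0 0 source 0.2857
1 2 load 0.3429
2 4 source 0.3673
3 6 load 0.3722
4 8 source 0.3743
5 10 load 0.3748

Γ_L=0.200000, Γ_S=0.428571; launch V₁=1·200/700=0.285714
k=0 src: V=0.2857
k=1 load: inc=0.285714, refl=0.285714·0.200000=0.0571; V=0.000000+0.285714+0.057143=0.3429
k=2 src: inc=0.057143, refl=0.057143·0.428571=0.0245; V=0.285714+0.057143+0.024490=0.3673
k=3 load: inc=0.024490, refl=0.024490·0.200000=0.0049; V=0.342857+0.024490+0.004898=0.3722
k=4 src: inc=0.004898, refl=0.004898·0.428571=0.0021; V=0.367347+0.004898+0.002099=0.3743
k=5 load: inc=0.002099, refl=0.002099·0.200000=0.0004; V=0.372245+0.002099+0.000420=0.3748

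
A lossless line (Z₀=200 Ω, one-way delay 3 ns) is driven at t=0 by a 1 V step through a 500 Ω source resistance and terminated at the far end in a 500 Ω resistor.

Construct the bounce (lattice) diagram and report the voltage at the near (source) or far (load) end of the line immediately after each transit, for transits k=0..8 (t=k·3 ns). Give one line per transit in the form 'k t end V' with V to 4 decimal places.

Γ_L=0.428571, Γ_S=0.428571; launch V₁=1·200/700=0.285714
k=0 src: V=0.2857
k=1 load: inc=0.285714, refl=0.285714·0.428571=0.1224; V=0.000000+0.285714+0.122449=0.4082
k=2 src: inc=0.122449, refl=0.122449·0.428571=0.0525; V=0.285714+0.122449+0.052478=0.4606
k=3 load: inc=0.052478, refl=0.052478·0.428571=0.0225; V=0.408163+0.052478+0.022491=0.4831
k=4 src: inc=0.022491, refl=0.022491·0.428571=0.0096; V=0.460641+0.022491+0.009639=0.4928
k=5 load: inc=0.009639, refl=0.009639·0.428571=0.0041; V=0.483132+0.009639+0.004131=0.4969
k=6 src: inc=0.004131, refl=0.004131·0.428571=0.0018; V=0.492771+0.004131+0.001770=0.4987
k=7 load: inc=0.001770, refl=0.001770·0.428571=0.0008; V=0.496902+0.001770+0.000759=0.4994
k=8 src: inc=0.000759, refl=0.000759·0.428571=0.0003; V=0.498672+0.000759+0.000325=0.4998

0 0 source 0.2857
1 3 load 0.4082
2 6 source 0.4606
3 9 load 0.4831
4 12 source 0.4928
5 15 load 0.4969
6 18 source 0.4987
7 21 load 0.4994
8 24 source 0.4998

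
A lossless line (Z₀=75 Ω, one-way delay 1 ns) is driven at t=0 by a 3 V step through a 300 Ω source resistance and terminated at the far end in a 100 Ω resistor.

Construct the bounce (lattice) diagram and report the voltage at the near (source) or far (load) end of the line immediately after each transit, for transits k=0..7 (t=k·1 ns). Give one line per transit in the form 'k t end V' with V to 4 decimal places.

0 0 source 0.6000
1 1 load 0.6857
2 2 source 0.7371
3 3 load 0.7445
4 4 source 0.7489
5 5 load 0.7495
6 6 source 0.7499
7 7 load 0.7500

Γ_L=0.142857, Γ_S=0.600000; launch V₁=3·75/375=0.600000
k=0 src: V=0.6000
k=1 load: inc=0.600000, refl=0.600000·0.142857=0.0857; V=0.000000+0.600000+0.085714=0.6857
k=2 src: inc=0.085714, refl=0.085714·0.600000=0.0514; V=0.600000+0.085714+0.051429=0.7371
k=3 load: inc=0.051429, refl=0.051429·0.142857=0.0073; V=0.685714+0.051429+0.007347=0.7445
k=4 src: inc=0.007347, refl=0.007347·0.600000=0.0044; V=0.737143+0.007347+0.004408=0.7489
k=5 load: inc=0.004408, refl=0.004408·0.142857=0.0006; V=0.744490+0.004408+0.000630=0.7495
k=6 src: inc=0.000630, refl=0.000630·0.600000=0.0004; V=0.748898+0.000630+0.000378=0.7499
k=7 load: inc=0.000378, refl=0.000378·0.142857=0.0001; V=0.749528+0.000378+0.000054=0.7500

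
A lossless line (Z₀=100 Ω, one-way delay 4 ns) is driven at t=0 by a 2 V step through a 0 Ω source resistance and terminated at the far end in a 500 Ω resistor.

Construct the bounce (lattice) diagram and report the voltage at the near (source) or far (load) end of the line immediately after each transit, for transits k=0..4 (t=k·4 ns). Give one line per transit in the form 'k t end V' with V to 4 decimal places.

Γ_L=0.666667, Γ_S=-1.000000; launch V₁=2·100/100=2.000000
k=0 src: V=2.0000
k=1 load: inc=2.000000, refl=2.000000·0.666667=1.3333; V=0.000000+2.000000+1.333333=3.3333
k=2 src: inc=1.333333, refl=1.333333·-1.000000=-1.3333; V=2.000000+1.333333+-1.333333=2.0000
k=3 load: inc=-1.333333, refl=-1.333333·0.666667=-0.8889; V=3.333333+-1.333333+-0.888889=1.1111
k=4 src: inc=-0.888889, refl=-0.888889·-1.000000=0.8889; V=2.000000+-0.888889+0.888889=2.0000

0 0 source 2.0000
1 4 load 3.3333
2 8 source 2.0000
3 12 load 1.1111
4 16 source 2.0000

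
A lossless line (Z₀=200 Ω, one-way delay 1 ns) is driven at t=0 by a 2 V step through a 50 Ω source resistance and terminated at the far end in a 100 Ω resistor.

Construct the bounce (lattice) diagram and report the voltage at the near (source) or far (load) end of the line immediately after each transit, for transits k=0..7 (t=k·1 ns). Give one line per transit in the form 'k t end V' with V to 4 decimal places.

Γ_L=-0.333333, Γ_S=-0.600000; launch V₁=2·200/250=1.600000
k=0 src: V=1.6000
k=1 load: inc=1.600000, refl=1.600000·-0.333333=-0.5333; V=0.000000+1.600000+-0.533333=1.0667
k=2 src: inc=-0.533333, refl=-0.533333·-0.600000=0.3200; V=1.600000+-0.533333+0.320000=1.3867
k=3 load: inc=0.320000, refl=0.320000·-0.333333=-0.1067; V=1.066667+0.320000+-0.106667=1.2800
k=4 src: inc=-0.106667, refl=-0.106667·-0.600000=0.0640; V=1.386667+-0.106667+0.064000=1.3440
k=5 load: inc=0.064000, refl=0.064000·-0.333333=-0.0213; V=1.280000+0.064000+-0.021333=1.3227
k=6 src: inc=-0.021333, refl=-0.021333·-0.600000=0.0128; V=1.344000+-0.021333+0.012800=1.3355
k=7 load: inc=0.012800, refl=0.012800·-0.333333=-0.0043; V=1.322667+0.012800+-0.004267=1.3312

0 0 source 1.6000
1 1 load 1.0667
2 2 source 1.3867
3 3 load 1.2800
4 4 source 1.3440
5 5 load 1.3227
6 6 source 1.3355
7 7 load 1.3312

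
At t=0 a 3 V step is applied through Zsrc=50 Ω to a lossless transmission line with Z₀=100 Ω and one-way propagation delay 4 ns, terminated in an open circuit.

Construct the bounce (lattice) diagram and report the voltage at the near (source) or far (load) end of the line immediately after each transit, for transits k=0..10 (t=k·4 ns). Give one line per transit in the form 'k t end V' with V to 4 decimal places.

0 0 source 2.0000
1 4 load 4.0000
2 8 source 3.3333
3 12 load 2.6667
4 16 source 2.8889
5 20 load 3.1111
6 24 source 3.0370
7 28 load 2.9630
8 32 source 2.9877
9 36 load 3.0123
10 40 source 3.0041

Γ_L=1.000000, Γ_S=-0.333333; launch V₁=3·100/150=2.000000
k=0 src: V=2.0000
k=1 load: inc=2.000000, refl=2.000000·1.000000=2.0000; V=0.000000+2.000000+2.000000=4.0000
k=2 src: inc=2.000000, refl=2.000000·-0.333333=-0.6667; V=2.000000+2.000000+-0.666667=3.3333
k=3 load: inc=-0.666667, refl=-0.666667·1.000000=-0.6667; V=4.000000+-0.666667+-0.666667=2.6667
k=4 src: inc=-0.666667, refl=-0.666667·-0.333333=0.2222; V=3.333333+-0.666667+0.222222=2.8889
k=5 load: inc=0.222222, refl=0.222222·1.000000=0.2222; V=2.666667+0.222222+0.222222=3.1111
k=6 src: inc=0.222222, refl=0.222222·-0.333333=-0.0741; V=2.888889+0.222222+-0.074074=3.0370
k=7 load: inc=-0.074074, refl=-0.074074·1.000000=-0.0741; V=3.111111+-0.074074+-0.074074=2.9630
k=8 src: inc=-0.074074, refl=-0.074074·-0.333333=0.0247; V=3.037037+-0.074074+0.024691=2.9877
k=9 load: inc=0.024691, refl=0.024691·1.000000=0.0247; V=2.962963+0.024691+0.024691=3.0123
k=10 src: inc=0.024691, refl=0.024691·-0.333333=-0.0082; V=2.987654+0.024691+-0.008230=3.0041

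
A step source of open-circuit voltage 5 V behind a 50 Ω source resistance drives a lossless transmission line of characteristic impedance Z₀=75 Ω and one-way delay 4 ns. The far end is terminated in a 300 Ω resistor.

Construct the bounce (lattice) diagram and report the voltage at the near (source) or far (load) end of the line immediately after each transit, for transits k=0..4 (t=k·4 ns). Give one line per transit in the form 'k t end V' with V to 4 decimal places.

0 0 source 3.0000
1 4 load 4.8000
2 8 source 4.4400
3 12 load 4.2240
4 16 source 4.2672

Γ_L=0.600000, Γ_S=-0.200000; launch V₁=5·75/125=3.000000
k=0 src: V=3.0000
k=1 load: inc=3.000000, refl=3.000000·0.600000=1.8000; V=0.000000+3.000000+1.800000=4.8000
k=2 src: inc=1.800000, refl=1.800000·-0.200000=-0.3600; V=3.000000+1.800000+-0.360000=4.4400
k=3 load: inc=-0.360000, refl=-0.360000·0.600000=-0.2160; V=4.800000+-0.360000+-0.216000=4.2240
k=4 src: inc=-0.216000, refl=-0.216000·-0.200000=0.0432; V=4.440000+-0.216000+0.043200=4.2672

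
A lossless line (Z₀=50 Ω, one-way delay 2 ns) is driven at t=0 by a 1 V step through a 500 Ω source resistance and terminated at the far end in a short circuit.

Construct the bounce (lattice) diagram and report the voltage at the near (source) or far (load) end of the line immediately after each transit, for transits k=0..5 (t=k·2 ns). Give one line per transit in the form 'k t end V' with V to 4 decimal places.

0 0 source 0.0909
1 2 load 0.0000
2 4 source -0.0744
3 6 load 0.0000
4 8 source 0.0609
5 10 load 0.0000

Γ_L=-1.000000, Γ_S=0.818182; launch V₁=1·50/550=0.090909
k=0 src: V=0.0909
k=1 load: inc=0.090909, refl=0.090909·-1.000000=-0.0909; V=0.000000+0.090909+-0.090909=0.0000
k=2 src: inc=-0.090909, refl=-0.090909·0.818182=-0.0744; V=0.090909+-0.090909+-0.074380=-0.0744
k=3 load: inc=-0.074380, refl=-0.074380·-1.000000=0.0744; V=0.000000+-0.074380+0.074380=0.0000
k=4 src: inc=0.074380, refl=0.074380·0.818182=0.0609; V=-0.074380+0.074380+0.060856=0.0609
k=5 load: inc=0.060856, refl=0.060856·-1.000000=-0.0609; V=0.000000+0.060856+-0.060856=0.0000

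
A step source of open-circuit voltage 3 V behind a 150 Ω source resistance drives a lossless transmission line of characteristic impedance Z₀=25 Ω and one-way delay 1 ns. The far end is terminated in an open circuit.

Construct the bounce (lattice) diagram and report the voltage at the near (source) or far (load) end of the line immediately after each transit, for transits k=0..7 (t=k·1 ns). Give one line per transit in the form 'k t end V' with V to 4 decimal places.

0 0 source 0.4286
1 1 load 0.8571
2 2 source 1.1633
3 3 load 1.4694
4 4 source 1.6880
5 5 load 1.9067
6 6 source 2.0629
7 7 load 2.2191

Γ_L=1.000000, Γ_S=0.714286; launch V₁=3·25/175=0.428571
k=0 src: V=0.4286
k=1 load: inc=0.428571, refl=0.428571·1.000000=0.4286; V=0.000000+0.428571+0.428571=0.8571
k=2 src: inc=0.428571, refl=0.428571·0.714286=0.3061; V=0.428571+0.428571+0.306122=1.1633
k=3 load: inc=0.306122, refl=0.306122·1.000000=0.3061; V=0.857143+0.306122+0.306122=1.4694
k=4 src: inc=0.306122, refl=0.306122·0.714286=0.2187; V=1.163265+0.306122+0.218659=1.6880
k=5 load: inc=0.218659, refl=0.218659·1.000000=0.2187; V=1.469388+0.218659+0.218659=1.9067
k=6 src: inc=0.218659, refl=0.218659·0.714286=0.1562; V=1.688047+0.218659+0.156185=2.0629
k=7 load: inc=0.156185, refl=0.156185·1.000000=0.1562; V=1.906706+0.156185+0.156185=2.2191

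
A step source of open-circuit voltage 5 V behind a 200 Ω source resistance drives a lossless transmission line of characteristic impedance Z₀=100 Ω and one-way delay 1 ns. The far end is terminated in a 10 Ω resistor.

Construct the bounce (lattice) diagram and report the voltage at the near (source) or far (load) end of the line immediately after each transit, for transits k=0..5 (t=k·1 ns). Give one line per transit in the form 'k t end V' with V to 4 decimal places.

0 0 source 1.6667
1 1 load 0.3030
2 2 source -0.1515
3 3 load 0.2204
4 4 source 0.3444
5 5 load 0.2429

Γ_L=-0.818182, Γ_S=0.333333; launch V₁=5·100/300=1.666667
k=0 src: V=1.6667
k=1 load: inc=1.666667, refl=1.666667·-0.818182=-1.3636; V=0.000000+1.666667+-1.363636=0.3030
k=2 src: inc=-1.363636, refl=-1.363636·0.333333=-0.4545; V=1.666667+-1.363636+-0.454545=-0.1515
k=3 load: inc=-0.454545, refl=-0.454545·-0.818182=0.3719; V=0.303030+-0.454545+0.371901=0.2204
k=4 src: inc=0.371901, refl=0.371901·0.333333=0.1240; V=-0.151515+0.371901+0.123967=0.3444
k=5 load: inc=0.123967, refl=0.123967·-0.818182=-0.1014; V=0.220386+0.123967+-0.101427=0.2429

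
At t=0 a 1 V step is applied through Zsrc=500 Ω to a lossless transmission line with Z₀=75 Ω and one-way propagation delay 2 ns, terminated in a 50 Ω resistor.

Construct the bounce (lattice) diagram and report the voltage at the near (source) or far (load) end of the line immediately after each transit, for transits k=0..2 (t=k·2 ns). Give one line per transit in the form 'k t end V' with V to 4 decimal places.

0 0 source 0.1304
1 2 load 0.1043
2 4 source 0.0851

Γ_L=-0.200000, Γ_S=0.739130; launch V₁=1·75/575=0.130435
k=0 src: V=0.1304
k=1 load: inc=0.130435, refl=0.130435·-0.200000=-0.0261; V=0.000000+0.130435+-0.026087=0.1043
k=2 src: inc=-0.026087, refl=-0.026087·0.739130=-0.0193; V=0.130435+-0.026087+-0.019282=0.0851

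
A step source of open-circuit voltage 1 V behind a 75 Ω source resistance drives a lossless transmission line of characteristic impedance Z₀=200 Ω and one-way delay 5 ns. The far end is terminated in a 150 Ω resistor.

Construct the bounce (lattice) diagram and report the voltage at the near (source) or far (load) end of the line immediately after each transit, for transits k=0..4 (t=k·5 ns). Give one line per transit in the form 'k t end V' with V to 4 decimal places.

0 0 source 0.7273
1 5 load 0.6234
2 10 source 0.6706
3 15 load 0.6639
4 20 source 0.6669

Γ_L=-0.142857, Γ_S=-0.454545; launch V₁=1·200/275=0.727273
k=0 src: V=0.7273
k=1 load: inc=0.727273, refl=0.727273·-0.142857=-0.1039; V=0.000000+0.727273+-0.103896=0.6234
k=2 src: inc=-0.103896, refl=-0.103896·-0.454545=0.0472; V=0.727273+-0.103896+0.047226=0.6706
k=3 load: inc=0.047226, refl=0.047226·-0.142857=-0.0067; V=0.623377+0.047226+-0.006747=0.6639
k=4 src: inc=-0.006747, refl=-0.006747·-0.454545=0.0031; V=0.670602+-0.006747+0.003067=0.6669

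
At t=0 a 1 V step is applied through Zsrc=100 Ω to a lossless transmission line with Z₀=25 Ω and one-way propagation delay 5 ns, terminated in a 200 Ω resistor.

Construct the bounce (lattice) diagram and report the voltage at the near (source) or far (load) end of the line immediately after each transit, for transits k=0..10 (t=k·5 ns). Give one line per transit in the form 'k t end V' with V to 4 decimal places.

Γ_L=0.777778, Γ_S=0.600000; launch V₁=1·25/125=0.200000
k=0 src: V=0.2000
k=1 load: inc=0.200000, refl=0.200000·0.777778=0.1556; V=0.000000+0.200000+0.155556=0.3556
k=2 src: inc=0.155556, refl=0.155556·0.600000=0.0933; V=0.200000+0.155556+0.093333=0.4489
k=3 load: inc=0.093333, refl=0.093333·0.777778=0.0726; V=0.355556+0.093333+0.072593=0.5215
k=4 src: inc=0.072593, refl=0.072593·0.600000=0.0436; V=0.448889+0.072593+0.043556=0.5650
k=5 load: inc=0.043556, refl=0.043556·0.777778=0.0339; V=0.521481+0.043556+0.033877=0.5989
k=6 src: inc=0.033877, refl=0.033877·0.600000=0.0203; V=0.565037+0.033877+0.020326=0.6192
k=7 load: inc=0.020326, refl=0.020326·0.777778=0.0158; V=0.598914+0.020326+0.015809=0.6350
k=8 src: inc=0.015809, refl=0.015809·0.600000=0.0095; V=0.619240+0.015809+0.009485=0.6445
k=9 load: inc=0.009485, refl=0.009485·0.777778=0.0074; V=0.635049+0.009485+0.007378=0.6519
k=10 src: inc=0.007378, refl=0.007378·0.600000=0.0044; V=0.644534+0.007378+0.004427=0.6563

0 0 source 0.2000
1 5 load 0.3556
2 10 source 0.4489
3 15 load 0.5215
4 20 source 0.5650
5 25 load 0.5989
6 30 source 0.6192
7 35 load 0.6350
8 40 source 0.6445
9 45 load 0.6519
10 50 source 0.6563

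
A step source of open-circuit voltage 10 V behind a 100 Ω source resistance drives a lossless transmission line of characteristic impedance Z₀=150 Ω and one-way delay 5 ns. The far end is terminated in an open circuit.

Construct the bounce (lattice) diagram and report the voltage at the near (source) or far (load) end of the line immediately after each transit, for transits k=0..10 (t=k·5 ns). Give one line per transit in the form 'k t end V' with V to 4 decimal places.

Γ_L=1.000000, Γ_S=-0.200000; launch V₁=10·150/250=6.000000
k=0 src: V=6.0000
k=1 load: inc=6.000000, refl=6.000000·1.000000=6.0000; V=0.000000+6.000000+6.000000=12.0000
k=2 src: inc=6.000000, refl=6.000000·-0.200000=-1.2000; V=6.000000+6.000000+-1.200000=10.8000
k=3 load: inc=-1.200000, refl=-1.200000·1.000000=-1.2000; V=12.000000+-1.200000+-1.200000=9.6000
k=4 src: inc=-1.200000, refl=-1.200000·-0.200000=0.2400; V=10.800000+-1.200000+0.240000=9.8400
k=5 load: inc=0.240000, refl=0.240000·1.000000=0.2400; V=9.600000+0.240000+0.240000=10.0800
k=6 src: inc=0.240000, refl=0.240000·-0.200000=-0.0480; V=9.840000+0.240000+-0.048000=10.0320
k=7 load: inc=-0.048000, refl=-0.048000·1.000000=-0.0480; V=10.080000+-0.048000+-0.048000=9.9840
k=8 src: inc=-0.048000, refl=-0.048000·-0.200000=0.0096; V=10.032000+-0.048000+0.009600=9.9936
k=9 load: inc=0.009600, refl=0.009600·1.000000=0.0096; V=9.984000+0.009600+0.009600=10.0032
k=10 src: inc=0.009600, refl=0.009600·-0.200000=-0.0019; V=9.993600+0.009600+-0.001920=10.0013

0 0 source 6.0000
1 5 load 12.0000
2 10 source 10.8000
3 15 load 9.6000
4 20 source 9.8400
5 25 load 10.0800
6 30 source 10.0320
7 35 load 9.9840
8 40 source 9.9936
9 45 load 10.0032
10 50 source 10.0013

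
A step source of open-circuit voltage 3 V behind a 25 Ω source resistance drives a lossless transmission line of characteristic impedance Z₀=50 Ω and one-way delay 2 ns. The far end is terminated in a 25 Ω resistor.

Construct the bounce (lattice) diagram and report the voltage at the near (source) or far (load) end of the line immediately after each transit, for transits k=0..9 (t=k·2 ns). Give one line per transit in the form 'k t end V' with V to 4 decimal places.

0 0 source 2.0000
1 2 load 1.3333
2 4 source 1.5556
3 6 load 1.4815
4 8 source 1.5062
5 10 load 1.4979
6 12 source 1.5007
7 14 load 1.4998
8 16 source 1.5001
9 18 load 1.5000

Γ_L=-0.333333, Γ_S=-0.333333; launch V₁=3·50/75=2.000000
k=0 src: V=2.0000
k=1 load: inc=2.000000, refl=2.000000·-0.333333=-0.6667; V=0.000000+2.000000+-0.666667=1.3333
k=2 src: inc=-0.666667, refl=-0.666667·-0.333333=0.2222; V=2.000000+-0.666667+0.222222=1.5556
k=3 load: inc=0.222222, refl=0.222222·-0.333333=-0.0741; V=1.333333+0.222222+-0.074074=1.4815
k=4 src: inc=-0.074074, refl=-0.074074·-0.333333=0.0247; V=1.555556+-0.074074+0.024691=1.5062
k=5 load: inc=0.024691, refl=0.024691·-0.333333=-0.0082; V=1.481481+0.024691+-0.008230=1.4979
k=6 src: inc=-0.008230, refl=-0.008230·-0.333333=0.0027; V=1.506173+-0.008230+0.002743=1.5007
k=7 load: inc=0.002743, refl=0.002743·-0.333333=-0.0009; V=1.497942+0.002743+-0.000914=1.4998
k=8 src: inc=-0.000914, refl=-0.000914·-0.333333=0.0003; V=1.500686+-0.000914+0.000305=1.5001
k=9 load: inc=0.000305, refl=0.000305·-0.333333=-0.0001; V=1.499771+0.000305+-0.000102=1.5000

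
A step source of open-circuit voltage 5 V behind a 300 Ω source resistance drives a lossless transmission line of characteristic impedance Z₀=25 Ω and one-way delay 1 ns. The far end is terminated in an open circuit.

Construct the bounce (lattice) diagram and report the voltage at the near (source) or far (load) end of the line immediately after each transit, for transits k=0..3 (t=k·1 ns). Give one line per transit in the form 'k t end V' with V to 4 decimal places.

0 0 source 0.3846
1 1 load 0.7692
2 2 source 1.0947
3 3 load 1.4201

Γ_L=1.000000, Γ_S=0.846154; launch V₁=5·25/325=0.384615
k=0 src: V=0.3846
k=1 load: inc=0.384615, refl=0.384615·1.000000=0.3846; V=0.000000+0.384615+0.384615=0.7692
k=2 src: inc=0.384615, refl=0.384615·0.846154=0.3254; V=0.384615+0.384615+0.325444=1.0947
k=3 load: inc=0.325444, refl=0.325444·1.000000=0.3254; V=0.769231+0.325444+0.325444=1.4201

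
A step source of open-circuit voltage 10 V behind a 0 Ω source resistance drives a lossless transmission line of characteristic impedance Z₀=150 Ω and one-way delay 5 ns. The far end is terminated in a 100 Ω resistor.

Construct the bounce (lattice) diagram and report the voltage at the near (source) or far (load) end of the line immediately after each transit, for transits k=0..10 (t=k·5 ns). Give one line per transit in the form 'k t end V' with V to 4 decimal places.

0 0 source 10.0000
1 5 load 8.0000
2 10 source 10.0000
3 15 load 9.6000
4 20 source 10.0000
5 25 load 9.9200
6 30 source 10.0000
7 35 load 9.9840
8 40 source 10.0000
9 45 load 9.9968
10 50 source 10.0000

Γ_L=-0.200000, Γ_S=-1.000000; launch V₁=10·150/150=10.000000
k=0 src: V=10.0000
k=1 load: inc=10.000000, refl=10.000000·-0.200000=-2.0000; V=0.000000+10.000000+-2.000000=8.0000
k=2 src: inc=-2.000000, refl=-2.000000·-1.000000=2.0000; V=10.000000+-2.000000+2.000000=10.0000
k=3 load: inc=2.000000, refl=2.000000·-0.200000=-0.4000; V=8.000000+2.000000+-0.400000=9.6000
k=4 src: inc=-0.400000, refl=-0.400000·-1.000000=0.4000; V=10.000000+-0.400000+0.400000=10.0000
k=5 load: inc=0.400000, refl=0.400000·-0.200000=-0.0800; V=9.600000+0.400000+-0.080000=9.9200
k=6 src: inc=-0.080000, refl=-0.080000·-1.000000=0.0800; V=10.000000+-0.080000+0.080000=10.0000
k=7 load: inc=0.080000, refl=0.080000·-0.200000=-0.0160; V=9.920000+0.080000+-0.016000=9.9840
k=8 src: inc=-0.016000, refl=-0.016000·-1.000000=0.0160; V=10.000000+-0.016000+0.016000=10.0000
k=9 load: inc=0.016000, refl=0.016000·-0.200000=-0.0032; V=9.984000+0.016000+-0.003200=9.9968
k=10 src: inc=-0.003200, refl=-0.003200·-1.000000=0.0032; V=10.000000+-0.003200+0.003200=10.0000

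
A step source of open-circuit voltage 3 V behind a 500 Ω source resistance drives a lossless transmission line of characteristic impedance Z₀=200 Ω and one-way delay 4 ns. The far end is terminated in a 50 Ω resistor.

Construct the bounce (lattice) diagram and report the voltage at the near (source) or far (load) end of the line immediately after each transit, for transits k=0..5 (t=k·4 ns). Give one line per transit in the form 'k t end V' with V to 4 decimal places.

Γ_L=-0.600000, Γ_S=0.428571; launch V₁=3·200/700=0.857143
k=0 src: V=0.8571
k=1 load: inc=0.857143, refl=0.857143·-0.600000=-0.5143; V=0.000000+0.857143+-0.514286=0.3429
k=2 src: inc=-0.514286, refl=-0.514286·0.428571=-0.2204; V=0.857143+-0.514286+-0.220408=0.1224
k=3 load: inc=-0.220408, refl=-0.220408·-0.600000=0.1322; V=0.342857+-0.220408+0.132245=0.2547
k=4 src: inc=0.132245, refl=0.132245·0.428571=0.0567; V=0.122449+0.132245+0.056676=0.3114
k=5 load: inc=0.056676, refl=0.056676·-0.600000=-0.0340; V=0.254694+0.056676+-0.034006=0.2774

0 0 source 0.8571
1 4 load 0.3429
2 8 source 0.1224
3 12 load 0.2547
4 16 source 0.3114
5 20 load 0.2774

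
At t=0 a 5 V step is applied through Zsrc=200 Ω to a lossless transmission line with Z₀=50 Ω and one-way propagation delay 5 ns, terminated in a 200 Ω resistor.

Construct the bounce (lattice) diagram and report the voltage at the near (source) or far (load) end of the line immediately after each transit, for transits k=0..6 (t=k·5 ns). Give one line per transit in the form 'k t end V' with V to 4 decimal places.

Γ_L=0.600000, Γ_S=0.600000; launch V₁=5·50/250=1.000000
k=0 src: V=1.0000
k=1 load: inc=1.000000, refl=1.000000·0.600000=0.6000; V=0.000000+1.000000+0.600000=1.6000
k=2 src: inc=0.600000, refl=0.600000·0.600000=0.3600; V=1.000000+0.600000+0.360000=1.9600
k=3 load: inc=0.360000, refl=0.360000·0.600000=0.2160; V=1.600000+0.360000+0.216000=2.1760
k=4 src: inc=0.216000, refl=0.216000·0.600000=0.1296; V=1.960000+0.216000+0.129600=2.3056
k=5 load: inc=0.129600, refl=0.129600·0.600000=0.0778; V=2.176000+0.129600+0.077760=2.3834
k=6 src: inc=0.077760, refl=0.077760·0.600000=0.0467; V=2.305600+0.077760+0.046656=2.4300

0 0 source 1.0000
1 5 load 1.6000
2 10 source 1.9600
3 15 load 2.1760
4 20 source 2.3056
5 25 load 2.3834
6 30 source 2.4300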